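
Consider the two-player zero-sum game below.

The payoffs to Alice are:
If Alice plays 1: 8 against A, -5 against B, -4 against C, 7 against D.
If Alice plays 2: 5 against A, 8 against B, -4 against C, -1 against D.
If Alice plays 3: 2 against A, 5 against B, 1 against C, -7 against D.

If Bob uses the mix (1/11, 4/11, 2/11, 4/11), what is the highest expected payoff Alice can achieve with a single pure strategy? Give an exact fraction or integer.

1: (8)·(1/11) + (-5)·(4/11) + (-4)·(2/11) + (7)·(4/11) = 8/11.
2: (5)·(1/11) + (8)·(4/11) + (-4)·(2/11) + (-1)·(4/11) = 25/11.
3: (2)·(1/11) + (5)·(4/11) + (1)·(2/11) + (-7)·(4/11) = -4/11.
The best pure response is 2 with expected payoff 25/11.

25/11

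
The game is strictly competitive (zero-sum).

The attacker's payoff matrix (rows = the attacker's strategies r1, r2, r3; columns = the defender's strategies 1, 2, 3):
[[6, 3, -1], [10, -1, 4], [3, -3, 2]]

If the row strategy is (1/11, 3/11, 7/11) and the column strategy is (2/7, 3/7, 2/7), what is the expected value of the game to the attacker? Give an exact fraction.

101/77

Against (2/7, 3/7, 2/7), each row's expected payoff is r1: 19/7; r2: 25/7; r3: 1/7.
Taking the (1/11, 3/11, 7/11)-weighted average: (1/11)·(19/7) + (3/11)·(25/7) + (7/11)·(1/7) = 101/77.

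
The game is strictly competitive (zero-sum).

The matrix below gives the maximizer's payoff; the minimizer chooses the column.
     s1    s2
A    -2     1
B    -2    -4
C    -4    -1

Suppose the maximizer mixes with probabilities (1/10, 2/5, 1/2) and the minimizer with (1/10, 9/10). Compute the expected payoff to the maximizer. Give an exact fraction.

-21/10

Against (1/10, 9/10), each row's expected payoff is A: 7/10; B: -19/5; C: -13/10.
Taking the (1/10, 2/5, 1/2)-weighted average: (1/10)·(7/10) + (2/5)·(-19/5) + (1/2)·(-13/10) = -21/10.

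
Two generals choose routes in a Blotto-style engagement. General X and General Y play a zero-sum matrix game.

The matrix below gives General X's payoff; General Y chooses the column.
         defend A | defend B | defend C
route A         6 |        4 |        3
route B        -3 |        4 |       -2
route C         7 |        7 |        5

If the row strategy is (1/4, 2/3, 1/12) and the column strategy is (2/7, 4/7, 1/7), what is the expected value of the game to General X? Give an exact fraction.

Against (2/7, 4/7, 1/7), each row's expected payoff is route A: 31/7; route B: 8/7; route C: 47/7.
Taking the (1/4, 2/3, 1/12)-weighted average: (1/4)·(31/7) + (2/3)·(8/7) + (1/12)·(47/7) = 17/7.

17/7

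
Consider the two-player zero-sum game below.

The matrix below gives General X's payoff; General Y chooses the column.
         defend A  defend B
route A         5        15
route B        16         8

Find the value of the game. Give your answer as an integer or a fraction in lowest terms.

Row minima are 5 and 8, so General X's maximin is 8; column maxima are 16 and 15, so General Y's minimax is 15. These differ, so the equilibrium is in mixed strategies.
Let General X play route A with probability p. General Y is indifferent when 5p + 16(1−p) = 15p + 8(1−p), giving p = 4/9.
Let General Y play defend A with probability q. General X is indifferent when 5q + 15(1−q) = 16q + 8(1−q), giving q = 7/18.
The value is 5·(7/18) + (15)·(11/18) = 100/9.

100/9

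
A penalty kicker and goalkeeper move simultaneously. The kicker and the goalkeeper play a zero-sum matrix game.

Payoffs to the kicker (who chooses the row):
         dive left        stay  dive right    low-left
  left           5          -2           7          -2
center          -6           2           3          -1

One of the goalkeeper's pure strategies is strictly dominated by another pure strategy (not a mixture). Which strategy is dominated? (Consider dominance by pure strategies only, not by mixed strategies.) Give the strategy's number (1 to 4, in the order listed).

The goalkeeper prefers columns that give the kicker less. Compare dive right with dive left: 5 < 7, -6 < 3.
So dive left strictly dominates dive right for the goalkeeper; dive right is strictly dominated.

3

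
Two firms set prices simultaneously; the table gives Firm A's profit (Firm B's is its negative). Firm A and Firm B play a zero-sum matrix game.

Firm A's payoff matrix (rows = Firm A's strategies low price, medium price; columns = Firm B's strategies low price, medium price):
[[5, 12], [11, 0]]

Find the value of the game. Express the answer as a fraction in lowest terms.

Row minima are 5 and 0, so Firm A's maximin is 5; column maxima are 11 and 12, so Firm B's minimax is 11. These differ, so the equilibrium is in mixed strategies.
Let Firm A play low price with probability p. Firm B is indifferent when 5p + 11(1−p) = 12p, giving p = 11/18.
Let Firm B play low price with probability q. Firm A is indifferent when 5q + 12(1−q) = 11q, giving q = 2/3.
The value is 5·(2/3) + (12)·(1/3) = 22/3.

22/3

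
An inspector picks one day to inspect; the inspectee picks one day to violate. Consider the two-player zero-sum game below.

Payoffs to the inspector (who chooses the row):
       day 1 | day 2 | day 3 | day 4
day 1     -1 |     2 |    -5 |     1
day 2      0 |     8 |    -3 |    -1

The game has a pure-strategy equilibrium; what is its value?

Row minima: -5, -3 → the inspector's maximin is -3.
Column maxima: 0, 8, -3, 1 → the inspectee's minimax is -3.
They coincide at (day 2, day 3), so the value is -3.

-3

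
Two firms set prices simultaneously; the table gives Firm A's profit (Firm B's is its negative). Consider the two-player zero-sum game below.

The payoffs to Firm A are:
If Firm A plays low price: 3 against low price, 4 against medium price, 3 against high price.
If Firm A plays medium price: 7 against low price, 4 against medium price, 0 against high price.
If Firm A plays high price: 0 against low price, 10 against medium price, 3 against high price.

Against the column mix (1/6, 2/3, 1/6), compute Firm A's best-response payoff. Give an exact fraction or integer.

43/6

low price: (3)·(1/6) + (4)·(2/3) + (3)·(1/6) = 11/3.
medium price: (7)·(1/6) + (4)·(2/3) + (0)·(1/6) = 23/6.
high price: (0)·(1/6) + (10)·(2/3) + (3)·(1/6) = 43/6.
The best pure response is high price with expected payoff 43/6.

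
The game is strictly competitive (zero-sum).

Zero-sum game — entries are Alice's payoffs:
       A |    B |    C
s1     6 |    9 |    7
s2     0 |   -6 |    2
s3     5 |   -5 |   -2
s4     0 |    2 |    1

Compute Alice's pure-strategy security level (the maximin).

The worst-case payoff for each row is s1: 6, s2: -6, s3: -5, s4: 0.
The best of these is 6.

6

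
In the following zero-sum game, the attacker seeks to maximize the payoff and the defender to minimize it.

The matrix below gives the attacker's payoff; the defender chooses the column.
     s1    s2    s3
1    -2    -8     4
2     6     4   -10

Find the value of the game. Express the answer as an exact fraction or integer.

-32/13

Column s1 is strictly dominated by s2 for the defender (it gives the attacker more in every row).
The remaining 2×2 game on (1, 2) × (s2, s3) has no saddle point. Let the attacker play 1 with probability p; indifference gives −8p + 4(1−p) = 4p − 10(1−p), so p = 7/13.
Similarly the defender's optimal q on s2 is 7/13, and the value is -8·(7/13) + (4)·(6/13) = -32/13.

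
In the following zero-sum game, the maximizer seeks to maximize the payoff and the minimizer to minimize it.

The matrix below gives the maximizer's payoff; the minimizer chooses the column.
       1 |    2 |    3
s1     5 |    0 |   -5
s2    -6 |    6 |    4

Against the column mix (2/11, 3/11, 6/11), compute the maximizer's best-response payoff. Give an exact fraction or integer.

s1: (5)·(2/11) + (0)·(3/11) + (-5)·(6/11) = -20/11.
s2: (-6)·(2/11) + (6)·(3/11) + (4)·(6/11) = 30/11.
The best pure response is s2 with expected payoff 30/11.

30/11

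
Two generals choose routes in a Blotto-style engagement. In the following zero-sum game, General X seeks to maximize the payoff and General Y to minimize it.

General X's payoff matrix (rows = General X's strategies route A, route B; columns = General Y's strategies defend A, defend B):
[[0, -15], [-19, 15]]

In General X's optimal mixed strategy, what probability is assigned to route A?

Row minima are -15 and -19, so General X's maximin is -15; column maxima are 0 and 15, so General Y's minimax is 0. These differ, so the equilibrium is in mixed strategies.
Let General X play route A with probability p. General Y is indifferent when −19(1−p) = −15p + 15(1−p), giving p = 34/49.

34/49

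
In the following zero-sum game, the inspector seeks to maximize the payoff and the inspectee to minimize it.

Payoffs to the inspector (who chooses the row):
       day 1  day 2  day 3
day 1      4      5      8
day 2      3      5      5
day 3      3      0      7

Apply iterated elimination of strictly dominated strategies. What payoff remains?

Row day 3 is strictly dominated by row day 1 (4>3, 5>0, 8>7); eliminate day 3.
Column day 2 is strictly dominated by day 1 for the inspectee (4<5, 3<5); eliminate day 2.
Column day 3 is strictly dominated by day 1 for the inspectee (4<8, 3<5); eliminate day 3.
Row day 2 is strictly dominated by row day 1 (4>3); eliminate day 2.
Only (day 1, day 1) remains, with payoff 4.

4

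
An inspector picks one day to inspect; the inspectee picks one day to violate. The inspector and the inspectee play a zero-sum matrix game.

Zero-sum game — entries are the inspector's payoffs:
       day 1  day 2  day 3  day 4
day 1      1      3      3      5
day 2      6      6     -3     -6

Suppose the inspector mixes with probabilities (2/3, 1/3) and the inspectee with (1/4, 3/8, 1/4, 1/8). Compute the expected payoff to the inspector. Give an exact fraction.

Against (1/4, 3/8, 1/4, 1/8), each row's expected payoff is day 1: 11/4; day 2: 9/4.
Taking the (2/3, 1/3)-weighted average: (2/3)·(11/4) + (1/3)·(9/4) = 31/12.

31/12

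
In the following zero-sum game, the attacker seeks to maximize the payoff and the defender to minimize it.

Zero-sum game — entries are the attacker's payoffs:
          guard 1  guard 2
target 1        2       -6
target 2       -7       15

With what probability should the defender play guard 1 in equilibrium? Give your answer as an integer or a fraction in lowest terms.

Row minima are -6 and -7, so the attacker's maximin is -6; column maxima are 2 and 15, so the defender's minimax is 2. These differ, so the equilibrium is in mixed strategies.
Let the defender play guard 1 with probability q. The attacker is indifferent when 2q − 6(1−q) = −7q + 15(1−q), giving q = 7/10.

7/10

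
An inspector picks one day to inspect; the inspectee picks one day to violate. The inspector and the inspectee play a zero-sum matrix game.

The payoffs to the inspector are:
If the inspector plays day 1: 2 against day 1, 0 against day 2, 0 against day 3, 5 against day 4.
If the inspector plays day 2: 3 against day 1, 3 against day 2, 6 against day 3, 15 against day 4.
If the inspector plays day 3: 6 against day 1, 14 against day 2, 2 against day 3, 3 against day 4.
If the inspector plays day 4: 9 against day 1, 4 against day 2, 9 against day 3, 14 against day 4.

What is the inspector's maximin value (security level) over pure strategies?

The worst-case payoff for each row is day 1: 0, day 2: 3, day 3: 2, day 4: 4.
The best of these is 4.

4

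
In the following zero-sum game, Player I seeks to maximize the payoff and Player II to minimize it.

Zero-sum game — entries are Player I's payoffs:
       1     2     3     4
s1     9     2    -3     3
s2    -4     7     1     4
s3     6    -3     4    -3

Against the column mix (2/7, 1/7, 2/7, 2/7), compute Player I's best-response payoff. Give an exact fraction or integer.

s1: (9)·(2/7) + (2)·(1/7) + (-3)·(2/7) + (3)·(2/7) = 20/7.
s2: (-4)·(2/7) + (7)·(1/7) + (1)·(2/7) + (4)·(2/7) = 9/7.
s3: (6)·(2/7) + (-3)·(1/7) + (4)·(2/7) + (-3)·(2/7) = 11/7.
The best pure response is s1 with expected payoff 20/7.

20/7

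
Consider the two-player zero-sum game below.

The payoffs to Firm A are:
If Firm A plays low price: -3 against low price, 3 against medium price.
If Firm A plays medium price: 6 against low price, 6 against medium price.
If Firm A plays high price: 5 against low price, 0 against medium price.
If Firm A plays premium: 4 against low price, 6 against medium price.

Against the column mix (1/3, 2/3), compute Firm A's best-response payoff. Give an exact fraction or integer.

6

low price: (-3)·(1/3) + (3)·(2/3) = 1.
medium price: (6)·(1/3) + (6)·(2/3) = 6.
high price: (5)·(1/3) + (0)·(2/3) = 5/3.
premium: (4)·(1/3) + (6)·(2/3) = 16/3.
The best pure response is medium price with expected payoff 6.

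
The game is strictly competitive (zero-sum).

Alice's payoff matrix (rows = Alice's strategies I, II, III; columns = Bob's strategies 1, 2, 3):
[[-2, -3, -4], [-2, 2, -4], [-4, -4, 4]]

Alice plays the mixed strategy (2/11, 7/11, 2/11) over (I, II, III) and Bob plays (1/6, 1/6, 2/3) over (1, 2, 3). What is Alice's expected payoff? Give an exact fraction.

-23/11

Against (1/6, 1/6, 2/3), each row's expected payoff is I: -7/2; II: -8/3; III: 4/3.
Taking the (2/11, 7/11, 2/11)-weighted average: (2/11)·(-7/2) + (7/11)·(-8/3) + (2/11)·(4/3) = -23/11.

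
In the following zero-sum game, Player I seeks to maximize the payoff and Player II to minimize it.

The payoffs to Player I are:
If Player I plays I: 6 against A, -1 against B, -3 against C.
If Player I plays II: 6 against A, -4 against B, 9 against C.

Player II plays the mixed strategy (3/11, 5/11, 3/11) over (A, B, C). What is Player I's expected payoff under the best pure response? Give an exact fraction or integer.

I: (6)·(3/11) + (-1)·(5/11) + (-3)·(3/11) = 4/11.
II: (6)·(3/11) + (-4)·(5/11) + (9)·(3/11) = 25/11.
The best pure response is II with expected payoff 25/11.

25/11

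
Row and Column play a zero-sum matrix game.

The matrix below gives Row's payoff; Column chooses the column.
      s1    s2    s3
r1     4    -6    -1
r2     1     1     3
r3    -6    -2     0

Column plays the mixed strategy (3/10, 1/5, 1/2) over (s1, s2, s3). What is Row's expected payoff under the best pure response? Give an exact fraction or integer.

2

r1: (4)·(3/10) + (-6)·(1/5) + (-1)·(1/2) = -1/2.
r2: (1)·(3/10) + (1)·(1/5) + (3)·(1/2) = 2.
r3: (-6)·(3/10) + (-2)·(1/5) + (0)·(1/2) = -11/5.
The best pure response is r2 with expected payoff 2.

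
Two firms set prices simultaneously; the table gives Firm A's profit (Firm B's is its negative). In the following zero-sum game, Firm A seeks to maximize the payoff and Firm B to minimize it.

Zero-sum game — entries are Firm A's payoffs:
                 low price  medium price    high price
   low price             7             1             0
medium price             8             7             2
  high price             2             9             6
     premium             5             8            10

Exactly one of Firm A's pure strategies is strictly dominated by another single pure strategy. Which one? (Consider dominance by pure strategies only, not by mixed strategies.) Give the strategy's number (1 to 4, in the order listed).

Compare low price with medium price: 8 > 7, 7 > 1, 2 > 0.
So medium price strictly dominates low price for Firm A; low price is strictly dominated.

1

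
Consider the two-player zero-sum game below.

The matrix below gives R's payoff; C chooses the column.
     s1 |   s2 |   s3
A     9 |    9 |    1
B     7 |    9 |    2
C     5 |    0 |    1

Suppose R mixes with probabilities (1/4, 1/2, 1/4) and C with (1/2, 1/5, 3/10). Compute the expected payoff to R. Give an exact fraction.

53/10

Against (1/2, 1/5, 3/10), each row's expected payoff is A: 33/5; B: 59/10; C: 14/5.
Taking the (1/4, 1/2, 1/4)-weighted average: (1/4)·(33/5) + (1/2)·(59/10) + (1/4)·(14/5) = 53/10.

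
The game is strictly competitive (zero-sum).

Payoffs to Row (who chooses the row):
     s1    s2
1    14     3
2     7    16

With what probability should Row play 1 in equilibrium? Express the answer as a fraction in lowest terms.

9/20

Row minima are 3 and 7, so Row's maximin is 7; column maxima are 14 and 16, so Column's minimax is 14. These differ, so the equilibrium is in mixed strategies.
Let Row play 1 with probability p. Column is indifferent when 14p + 7(1−p) = 3p + 16(1−p), giving p = 9/20.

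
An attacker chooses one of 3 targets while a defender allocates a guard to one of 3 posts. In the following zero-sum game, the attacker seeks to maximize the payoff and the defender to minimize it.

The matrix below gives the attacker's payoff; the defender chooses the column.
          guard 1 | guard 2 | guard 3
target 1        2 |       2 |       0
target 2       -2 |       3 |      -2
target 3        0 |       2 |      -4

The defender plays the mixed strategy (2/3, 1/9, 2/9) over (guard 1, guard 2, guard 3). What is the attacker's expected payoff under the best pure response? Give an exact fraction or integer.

14/9

target 1: (2)·(2/3) + (2)·(1/9) + (0)·(2/9) = 14/9.
target 2: (-2)·(2/3) + (3)·(1/9) + (-2)·(2/9) = -13/9.
target 3: (0)·(2/3) + (2)·(1/9) + (-4)·(2/9) = -2/3.
The best pure response is target 1 with expected payoff 14/9.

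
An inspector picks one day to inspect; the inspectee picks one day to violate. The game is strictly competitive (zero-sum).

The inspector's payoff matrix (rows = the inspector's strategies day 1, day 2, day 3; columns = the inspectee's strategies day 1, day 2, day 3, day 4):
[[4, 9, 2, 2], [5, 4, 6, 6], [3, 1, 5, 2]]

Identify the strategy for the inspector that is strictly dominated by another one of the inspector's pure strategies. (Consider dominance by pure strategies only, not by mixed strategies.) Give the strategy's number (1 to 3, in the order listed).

3

Compare day 3 with day 2: 5 > 3, 4 > 1, 6 > 5, 6 > 2.
So day 2 strictly dominates day 3 for the inspector; day 3 is strictly dominated.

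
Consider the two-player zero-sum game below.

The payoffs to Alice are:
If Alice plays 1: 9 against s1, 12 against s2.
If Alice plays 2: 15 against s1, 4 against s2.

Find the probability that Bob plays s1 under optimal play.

Row minima are 9 and 4, so Alice's maximin is 9; column maxima are 15 and 12, so Bob's minimax is 12. These differ, so the equilibrium is in mixed strategies.
Let Bob play s1 with probability q. Alice is indifferent when 9q + 12(1−q) = 15q + 4(1−q), giving q = 4/7.

4/7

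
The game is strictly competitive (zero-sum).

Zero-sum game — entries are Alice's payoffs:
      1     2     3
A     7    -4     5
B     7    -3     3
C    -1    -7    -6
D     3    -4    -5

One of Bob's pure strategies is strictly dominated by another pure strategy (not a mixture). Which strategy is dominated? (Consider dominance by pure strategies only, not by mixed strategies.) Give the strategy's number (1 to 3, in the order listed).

1

Bob prefers columns that give Alice less. Compare 1 with 2: -4 < 7, -3 < 7, -7 < -1, -4 < 3.
So 2 strictly dominates 1 for Bob; 1 is strictly dominated.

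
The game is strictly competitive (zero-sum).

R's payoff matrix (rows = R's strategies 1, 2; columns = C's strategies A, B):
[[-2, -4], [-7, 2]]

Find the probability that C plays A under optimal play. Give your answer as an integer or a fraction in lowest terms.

Row minima are -4 and -7, so R's maximin is -4; column maxima are -2 and 2, so C's minimax is -2. These differ, so the equilibrium is in mixed strategies.
Let C play A with probability q. R is indifferent when −2q − 4(1−q) = −7q + 2(1−q), giving q = 6/11.

6/11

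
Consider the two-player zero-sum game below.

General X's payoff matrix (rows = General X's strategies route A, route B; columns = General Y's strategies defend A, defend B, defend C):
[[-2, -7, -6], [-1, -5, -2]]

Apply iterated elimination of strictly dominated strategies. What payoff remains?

Column defend C is strictly dominated by defend B for General Y (-7<-6, -5<-2); eliminate defend C.
Column defend A is strictly dominated by defend B for General Y (-7<-2, -5<-1); eliminate defend A.
Row route A is strictly dominated by row route B (-5>-7); eliminate route A.
Only (route B, defend B) remains, with payoff -5.

-5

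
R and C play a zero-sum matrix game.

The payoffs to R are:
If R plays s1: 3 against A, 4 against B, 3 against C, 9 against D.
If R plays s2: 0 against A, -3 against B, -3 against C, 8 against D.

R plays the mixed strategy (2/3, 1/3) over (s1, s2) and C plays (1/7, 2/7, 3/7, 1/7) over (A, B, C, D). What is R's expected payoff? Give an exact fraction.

Against (1/7, 2/7, 3/7, 1/7), each row's expected payoff is s1: 29/7; s2: -1.
Taking the (2/3, 1/3)-weighted average: (2/3)·(29/7) + (1/3)·(-1) = 17/7.

17/7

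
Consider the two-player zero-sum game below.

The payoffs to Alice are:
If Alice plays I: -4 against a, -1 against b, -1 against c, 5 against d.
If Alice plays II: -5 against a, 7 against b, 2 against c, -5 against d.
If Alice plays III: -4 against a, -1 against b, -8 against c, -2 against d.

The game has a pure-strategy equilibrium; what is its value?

-4

Row minima: -4, -5, -8 → Alice's maximin is -4.
Column maxima: -4, 7, 2, 5 → Bob's minimax is -4.
They coincide at (I, a), so the value is -4.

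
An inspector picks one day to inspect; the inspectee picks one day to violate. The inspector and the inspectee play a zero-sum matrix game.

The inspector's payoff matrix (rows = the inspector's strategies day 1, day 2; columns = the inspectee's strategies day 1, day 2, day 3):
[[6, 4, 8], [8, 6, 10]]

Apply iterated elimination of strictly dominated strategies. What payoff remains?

Row day 1 is strictly dominated by row day 2 (8>6, 6>4, 10>8); eliminate day 1.
Column day 3 is strictly dominated by day 1 for the inspectee (8<10); eliminate day 3.
Column day 1 is strictly dominated by day 2 for the inspectee (6<8); eliminate day 1.
Only (day 2, day 2) remains, with payoff 6.

6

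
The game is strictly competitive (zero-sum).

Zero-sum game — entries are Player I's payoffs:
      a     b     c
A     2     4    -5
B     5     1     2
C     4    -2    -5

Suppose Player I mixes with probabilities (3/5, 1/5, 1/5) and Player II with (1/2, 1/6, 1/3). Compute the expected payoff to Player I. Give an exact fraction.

Against (1/2, 1/6, 1/3), each row's expected payoff is A: 0; B: 10/3; C: 0.
Taking the (3/5, 1/5, 1/5)-weighted average: (3/5)·(0) + (1/5)·(10/3) + (1/5)·(0) = 2/3.

2/3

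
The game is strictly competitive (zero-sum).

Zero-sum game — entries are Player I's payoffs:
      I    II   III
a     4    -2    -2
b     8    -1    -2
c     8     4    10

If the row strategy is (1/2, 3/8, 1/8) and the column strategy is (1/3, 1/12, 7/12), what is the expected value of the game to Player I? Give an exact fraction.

157/96

Against (1/3, 1/12, 7/12), each row's expected payoff is a: 0; b: 17/12; c: 53/6.
Taking the (1/2, 3/8, 1/8)-weighted average: (1/2)·(0) + (3/8)·(17/12) + (1/8)·(53/6) = 157/96.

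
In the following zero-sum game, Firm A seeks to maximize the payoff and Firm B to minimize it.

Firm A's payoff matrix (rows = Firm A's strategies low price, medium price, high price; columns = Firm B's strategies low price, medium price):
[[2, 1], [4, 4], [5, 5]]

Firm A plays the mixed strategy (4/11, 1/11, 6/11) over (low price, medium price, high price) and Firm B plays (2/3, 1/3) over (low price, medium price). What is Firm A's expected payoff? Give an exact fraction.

122/33

Against (2/3, 1/3), each row's expected payoff is low price: 5/3; medium price: 4; high price: 5.
Taking the (4/11, 1/11, 6/11)-weighted average: (4/11)·(5/3) + (1/11)·(4) + (6/11)·(5) = 122/33.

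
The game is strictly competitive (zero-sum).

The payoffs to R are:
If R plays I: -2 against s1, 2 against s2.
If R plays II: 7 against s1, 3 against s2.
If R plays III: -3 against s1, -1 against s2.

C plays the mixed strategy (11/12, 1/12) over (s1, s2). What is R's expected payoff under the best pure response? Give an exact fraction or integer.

I: (-2)·(11/12) + (2)·(1/12) = -5/3.
II: (7)·(11/12) + (3)·(1/12) = 20/3.
III: (-3)·(11/12) + (-1)·(1/12) = -17/6.
The best pure response is II with expected payoff 20/3.

20/3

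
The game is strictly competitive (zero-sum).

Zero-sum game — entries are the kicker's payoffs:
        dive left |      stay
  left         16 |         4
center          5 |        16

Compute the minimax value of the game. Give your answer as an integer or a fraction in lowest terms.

236/23

Row minima are 4 and 5, so the kicker's maximin is 5; column maxima are 16 and 16, so the goalkeeper's minimax is 16. These differ, so the equilibrium is in mixed strategies.
Let the kicker play left with probability p. The goalkeeper is indifferent when 16p + 5(1−p) = 4p + 16(1−p), giving p = 11/23.
Let the goalkeeper play dive left with probability q. The kicker is indifferent when 16q + 4(1−q) = 5q + 16(1−q), giving q = 12/23.
The value is 16·(12/23) + (4)·(11/23) = 236/23.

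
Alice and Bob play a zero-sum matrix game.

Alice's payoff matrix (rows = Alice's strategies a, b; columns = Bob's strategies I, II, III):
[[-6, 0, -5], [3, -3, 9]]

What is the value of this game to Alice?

-3/2

Column III is strictly dominated by I for Bob (it gives Alice more in every row).
The remaining 2×2 game on (a, b) × (I, II) has no saddle point. Let Alice play a with probability p; indifference gives −6p + 3(1−p) = −3(1−p), so p = 1/2.
Similarly Bob's optimal q on I is 1/4, and the value is -6·(1/4) + (0)·(3/4) = -3/2.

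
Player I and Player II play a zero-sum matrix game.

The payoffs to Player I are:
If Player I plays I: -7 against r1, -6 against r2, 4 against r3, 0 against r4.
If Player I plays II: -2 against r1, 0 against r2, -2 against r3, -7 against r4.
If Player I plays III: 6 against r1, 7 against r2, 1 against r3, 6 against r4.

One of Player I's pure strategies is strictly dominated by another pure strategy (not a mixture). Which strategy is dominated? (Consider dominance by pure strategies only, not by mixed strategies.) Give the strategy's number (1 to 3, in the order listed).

Compare II with III: 6 > -2, 7 > 0, 1 > -2, 6 > -7.
So III strictly dominates II for Player I; II is strictly dominated.

2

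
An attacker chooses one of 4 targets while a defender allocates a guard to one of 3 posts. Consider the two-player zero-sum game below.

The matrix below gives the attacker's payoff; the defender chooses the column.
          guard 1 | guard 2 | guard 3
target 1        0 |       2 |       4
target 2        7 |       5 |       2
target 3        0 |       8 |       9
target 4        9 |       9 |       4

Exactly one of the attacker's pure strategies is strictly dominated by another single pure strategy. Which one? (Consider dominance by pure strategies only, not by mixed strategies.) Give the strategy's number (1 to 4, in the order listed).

2

Compare target 2 with target 4: 9 > 7, 9 > 5, 4 > 2.
So target 4 strictly dominates target 2 for the attacker; target 2 is strictly dominated.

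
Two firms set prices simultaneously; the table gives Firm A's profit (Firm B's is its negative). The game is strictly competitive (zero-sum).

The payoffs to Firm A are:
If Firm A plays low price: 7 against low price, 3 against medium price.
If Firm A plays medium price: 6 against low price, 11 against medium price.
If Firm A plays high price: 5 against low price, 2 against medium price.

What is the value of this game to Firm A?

Row high price is strictly dominated by row low price, so Firm A never plays it.
The remaining 2×2 game on (low price, medium price) × (low price, medium price) has no saddle point. Let Firm A play low price with probability p; indifference gives 7p + 6(1−p) = 3p + 11(1−p), so p = 5/9.
Similarly Firm B's optimal q on low price is 8/9, and the value is 7·(8/9) + (3)·(1/9) = 59/9.

59/9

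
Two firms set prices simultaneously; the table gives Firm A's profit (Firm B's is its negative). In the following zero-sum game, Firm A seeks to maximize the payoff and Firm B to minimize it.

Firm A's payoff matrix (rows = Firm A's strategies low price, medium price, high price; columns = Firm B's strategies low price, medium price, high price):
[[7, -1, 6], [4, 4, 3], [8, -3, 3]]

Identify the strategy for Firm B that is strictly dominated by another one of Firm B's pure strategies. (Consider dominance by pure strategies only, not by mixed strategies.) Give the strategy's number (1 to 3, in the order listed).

Firm B prefers columns that give Firm A less. Compare low price with high price: 6 < 7, 3 < 4, 3 < 8.
So high price strictly dominates low price for Firm B; low price is strictly dominated.

1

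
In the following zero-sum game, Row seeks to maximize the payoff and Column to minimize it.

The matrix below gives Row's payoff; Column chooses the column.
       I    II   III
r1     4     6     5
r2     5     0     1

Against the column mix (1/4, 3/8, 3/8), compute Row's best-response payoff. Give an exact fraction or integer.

41/8

r1: (4)·(1/4) + (6)·(3/8) + (5)·(3/8) = 41/8.
r2: (5)·(1/4) + (0)·(3/8) + (1)·(3/8) = 13/8.
The best pure response is r1 with expected payoff 41/8.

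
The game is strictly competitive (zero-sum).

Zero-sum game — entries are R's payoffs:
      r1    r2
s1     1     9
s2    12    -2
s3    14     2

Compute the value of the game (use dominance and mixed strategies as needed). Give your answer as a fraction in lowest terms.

31/5

Row s2 is strictly dominated by row s3, so R never plays it.
The remaining 2×2 game on (s1, s3) × (r1, r2) has no saddle point. Let R play s1 with probability p; indifference gives p + 14(1−p) = 9p + 2(1−p), so p = 3/5.
Similarly C's optimal q on r1 is 7/20, and the value is 1·(7/20) + (9)·(13/20) = 31/5.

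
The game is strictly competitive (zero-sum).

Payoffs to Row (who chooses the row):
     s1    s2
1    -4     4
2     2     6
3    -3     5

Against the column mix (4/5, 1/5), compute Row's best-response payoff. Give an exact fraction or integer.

14/5

1: (-4)·(4/5) + (4)·(1/5) = -12/5.
2: (2)·(4/5) + (6)·(1/5) = 14/5.
3: (-3)·(4/5) + (5)·(1/5) = -7/5.
The best pure response is 2 with expected payoff 14/5.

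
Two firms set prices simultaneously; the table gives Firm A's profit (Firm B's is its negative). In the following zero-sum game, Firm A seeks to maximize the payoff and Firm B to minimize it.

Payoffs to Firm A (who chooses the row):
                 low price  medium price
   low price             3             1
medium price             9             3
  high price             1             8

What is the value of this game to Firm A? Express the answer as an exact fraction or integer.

69/13

Row low price is strictly dominated by row medium price, so Firm A never plays it.
The remaining 2×2 game on (medium price, high price) × (low price, medium price) has no saddle point. Let Firm A play medium price with probability p; indifference gives 9p + (1−p) = 3p + 8(1−p), so p = 7/13.
Similarly Firm B's optimal q on low price is 5/13, and the value is 9·(5/13) + (3)·(8/13) = 69/13.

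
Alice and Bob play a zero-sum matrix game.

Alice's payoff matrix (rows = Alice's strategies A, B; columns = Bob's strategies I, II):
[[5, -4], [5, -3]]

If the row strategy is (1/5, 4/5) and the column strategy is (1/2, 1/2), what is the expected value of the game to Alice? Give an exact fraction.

9/10

Against (1/2, 1/2), each row's expected payoff is A: 1/2; B: 1.
Taking the (1/5, 4/5)-weighted average: (1/5)·(1/2) + (4/5)·(1) = 9/10.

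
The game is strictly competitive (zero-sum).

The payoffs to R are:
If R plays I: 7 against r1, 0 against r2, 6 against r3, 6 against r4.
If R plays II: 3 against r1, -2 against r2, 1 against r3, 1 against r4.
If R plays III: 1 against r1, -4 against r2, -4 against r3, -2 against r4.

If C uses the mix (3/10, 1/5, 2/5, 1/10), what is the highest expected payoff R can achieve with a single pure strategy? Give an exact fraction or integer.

51/10

I: (7)·(3/10) + (0)·(1/5) + (6)·(2/5) + (6)·(1/10) = 51/10.
II: (3)·(3/10) + (-2)·(1/5) + (1)·(2/5) + (1)·(1/10) = 1.
III: (1)·(3/10) + (-4)·(1/5) + (-4)·(2/5) + (-2)·(1/10) = -23/10.
The best pure response is I with expected payoff 51/10.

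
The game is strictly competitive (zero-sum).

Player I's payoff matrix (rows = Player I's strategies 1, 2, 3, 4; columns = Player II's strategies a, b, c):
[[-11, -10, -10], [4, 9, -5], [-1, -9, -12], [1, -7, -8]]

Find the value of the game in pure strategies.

Row minima: -11, -5, -12, -8 → Player I's maximin is -5.
Column maxima: 4, 9, -5 → Player II's minimax is -5.
They coincide at (2, c), so the value is -5.

-5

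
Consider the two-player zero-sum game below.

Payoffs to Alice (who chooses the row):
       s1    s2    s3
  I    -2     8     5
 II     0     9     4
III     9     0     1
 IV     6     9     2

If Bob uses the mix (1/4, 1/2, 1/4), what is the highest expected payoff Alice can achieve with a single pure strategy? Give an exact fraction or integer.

I: (-2)·(1/4) + (8)·(1/2) + (5)·(1/4) = 19/4.
II: (0)·(1/4) + (9)·(1/2) + (4)·(1/4) = 11/2.
III: (9)·(1/4) + (0)·(1/2) + (1)·(1/4) = 5/2.
IV: (6)·(1/4) + (9)·(1/2) + (2)·(1/4) = 13/2.
The best pure response is IV with expected payoff 13/2.

13/2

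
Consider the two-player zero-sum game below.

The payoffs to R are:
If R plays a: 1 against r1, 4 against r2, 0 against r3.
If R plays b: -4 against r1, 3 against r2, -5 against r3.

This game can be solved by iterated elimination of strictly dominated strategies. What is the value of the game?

0

Row b is strictly dominated by row a (1>-4, 4>3, 0>-5); eliminate b.
Column r2 is strictly dominated by r1 for C (1<4); eliminate r2.
Column r1 is strictly dominated by r3 for C (0<1); eliminate r1.
Only (a, r3) remains, with payoff 0.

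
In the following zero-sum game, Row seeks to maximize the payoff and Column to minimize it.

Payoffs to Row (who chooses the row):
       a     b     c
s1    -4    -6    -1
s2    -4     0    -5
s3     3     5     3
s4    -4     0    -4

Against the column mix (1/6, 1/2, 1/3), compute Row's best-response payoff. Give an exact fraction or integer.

s1: (-4)·(1/6) + (-6)·(1/2) + (-1)·(1/3) = -4.
s2: (-4)·(1/6) + (0)·(1/2) + (-5)·(1/3) = -7/3.
s3: (3)·(1/6) + (5)·(1/2) + (3)·(1/3) = 4.
s4: (-4)·(1/6) + (0)·(1/2) + (-4)·(1/3) = -2.
The best pure response is s3 with expected payoff 4.

4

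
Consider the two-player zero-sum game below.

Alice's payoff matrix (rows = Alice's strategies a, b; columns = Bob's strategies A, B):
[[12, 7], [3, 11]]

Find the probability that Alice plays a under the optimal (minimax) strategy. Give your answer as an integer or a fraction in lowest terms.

Row minima are 7 and 3, so Alice's maximin is 7; column maxima are 12 and 11, so Bob's minimax is 11. These differ, so the equilibrium is in mixed strategies.
Let Alice play a with probability p. Bob is indifferent when 12p + 3(1−p) = 7p + 11(1−p), giving p = 8/13.

8/13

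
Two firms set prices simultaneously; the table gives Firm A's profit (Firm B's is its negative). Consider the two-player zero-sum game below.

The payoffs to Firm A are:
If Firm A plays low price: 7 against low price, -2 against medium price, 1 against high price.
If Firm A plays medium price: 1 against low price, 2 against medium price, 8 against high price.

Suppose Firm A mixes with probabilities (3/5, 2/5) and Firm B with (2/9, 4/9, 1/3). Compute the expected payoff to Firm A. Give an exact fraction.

19/9

Against (2/9, 4/9, 1/3), each row's expected payoff is low price: 1; medium price: 34/9.
Taking the (3/5, 2/5)-weighted average: (3/5)·(1) + (2/5)·(34/9) = 19/9.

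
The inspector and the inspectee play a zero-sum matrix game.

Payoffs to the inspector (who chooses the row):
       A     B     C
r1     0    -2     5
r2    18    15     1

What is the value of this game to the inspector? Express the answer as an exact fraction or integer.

Column A is strictly dominated by B for the inspectee (it gives the inspector more in every row).
The remaining 2×2 game on (r1, r2) × (B, C) has no saddle point. Let the inspector play r1 with probability p; indifference gives −2p + 15(1−p) = 5p + (1−p), so p = 2/3.
Similarly the inspectee's optimal q on B is 4/21, and the value is -2·(4/21) + (5)·(17/21) = 11/3.

11/3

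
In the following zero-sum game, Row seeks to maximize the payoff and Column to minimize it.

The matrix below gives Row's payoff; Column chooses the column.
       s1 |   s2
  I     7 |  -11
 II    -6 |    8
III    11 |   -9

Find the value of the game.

1

Row I is strictly dominated by row III, so Row never plays it.
The remaining 2×2 game on (II, III) × (s1, s2) has no saddle point. Let Row play II with probability p; indifference gives −6p + 11(1−p) = 8p − 9(1−p), so p = 10/17.
Similarly Column's optimal q on s1 is 1/2, and the value is -6·(1/2) + (8)·(1/2) = 1.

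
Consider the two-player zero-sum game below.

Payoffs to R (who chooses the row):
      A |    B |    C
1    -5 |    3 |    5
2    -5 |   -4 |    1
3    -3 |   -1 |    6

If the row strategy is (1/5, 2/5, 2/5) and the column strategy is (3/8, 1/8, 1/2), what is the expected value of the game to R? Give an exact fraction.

3/20

Against (3/8, 1/8, 1/2), each row's expected payoff is 1: 1; 2: -15/8; 3: 7/4.
Taking the (1/5, 2/5, 2/5)-weighted average: (1/5)·(1) + (2/5)·(-15/8) + (2/5)·(7/4) = 3/20.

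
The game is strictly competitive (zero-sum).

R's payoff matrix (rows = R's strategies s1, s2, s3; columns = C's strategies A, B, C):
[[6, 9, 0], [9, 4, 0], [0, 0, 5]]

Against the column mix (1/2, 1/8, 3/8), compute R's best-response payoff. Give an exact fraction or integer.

5

s1: (6)·(1/2) + (9)·(1/8) + (0)·(3/8) = 33/8.
s2: (9)·(1/2) + (4)·(1/8) + (0)·(3/8) = 5.
s3: (0)·(1/2) + (0)·(1/8) + (5)·(3/8) = 15/8.
The best pure response is s2 with expected payoff 5.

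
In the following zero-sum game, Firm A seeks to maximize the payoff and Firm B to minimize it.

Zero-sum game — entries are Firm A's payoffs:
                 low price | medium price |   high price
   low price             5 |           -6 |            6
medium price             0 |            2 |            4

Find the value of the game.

10/13

Column high price is strictly dominated by low price for Firm B (it gives Firm A more in every row).
The remaining 2×2 game on (low price, medium price) × (low price, medium price) has no saddle point. Let Firm A play low price with probability p; indifference gives 5p = −6p + 2(1−p), so p = 2/13.
Similarly Firm B's optimal q on low price is 8/13, and the value is 5·(8/13) + (-6)·(5/13) = 10/13.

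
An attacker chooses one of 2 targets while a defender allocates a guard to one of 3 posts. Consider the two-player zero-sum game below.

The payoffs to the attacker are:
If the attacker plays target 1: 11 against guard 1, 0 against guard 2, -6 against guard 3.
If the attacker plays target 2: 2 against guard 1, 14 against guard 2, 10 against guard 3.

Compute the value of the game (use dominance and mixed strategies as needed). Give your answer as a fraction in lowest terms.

Column guard 2 is strictly dominated by guard 3 for the defender (it gives the attacker more in every row).
The remaining 2×2 game on (target 1, target 2) × (guard 1, guard 3) has no saddle point. Let the attacker play target 1 with probability p; indifference gives 11p + 2(1−p) = −6p + 10(1−p), so p = 8/25.
Similarly the defender's optimal q on guard 1 is 16/25, and the value is 11·(16/25) + (-6)·(9/25) = 122/25.

122/25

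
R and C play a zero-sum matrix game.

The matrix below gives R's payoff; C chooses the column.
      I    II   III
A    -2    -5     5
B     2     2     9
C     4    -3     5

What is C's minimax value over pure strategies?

2

The worst case (largest entry) in each column is I: 4, II: 2, III: 9.
The best (smallest) of these is 2.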